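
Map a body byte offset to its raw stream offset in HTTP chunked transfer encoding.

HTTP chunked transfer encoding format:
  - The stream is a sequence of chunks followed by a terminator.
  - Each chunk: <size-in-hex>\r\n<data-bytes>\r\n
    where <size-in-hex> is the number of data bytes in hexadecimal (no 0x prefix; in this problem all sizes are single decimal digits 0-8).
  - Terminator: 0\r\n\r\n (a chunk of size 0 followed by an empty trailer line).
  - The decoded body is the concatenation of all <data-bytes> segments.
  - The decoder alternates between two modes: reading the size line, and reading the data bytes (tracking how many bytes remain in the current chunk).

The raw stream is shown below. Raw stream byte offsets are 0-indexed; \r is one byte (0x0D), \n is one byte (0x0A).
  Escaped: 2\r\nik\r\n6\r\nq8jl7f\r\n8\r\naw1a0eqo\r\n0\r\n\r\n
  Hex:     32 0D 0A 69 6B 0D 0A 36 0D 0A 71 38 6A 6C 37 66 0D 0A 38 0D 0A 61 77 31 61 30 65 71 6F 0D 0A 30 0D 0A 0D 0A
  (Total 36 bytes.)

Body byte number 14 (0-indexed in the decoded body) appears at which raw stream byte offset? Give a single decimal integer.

Answer: 27

Derivation:
Chunk 1: stream[0..1]='2' size=0x2=2, data at stream[3..5]='ik' -> body[0..2], body so far='ik'
Chunk 2: stream[7..8]='6' size=0x6=6, data at stream[10..16]='q8jl7f' -> body[2..8], body so far='ikq8jl7f'
Chunk 3: stream[18..19]='8' size=0x8=8, data at stream[21..29]='aw1a0eqo' -> body[8..16], body so far='ikq8jl7faw1a0eqo'
Chunk 4: stream[31..32]='0' size=0 (terminator). Final body='ikq8jl7faw1a0eqo' (16 bytes)
Body byte 14 at stream offset 27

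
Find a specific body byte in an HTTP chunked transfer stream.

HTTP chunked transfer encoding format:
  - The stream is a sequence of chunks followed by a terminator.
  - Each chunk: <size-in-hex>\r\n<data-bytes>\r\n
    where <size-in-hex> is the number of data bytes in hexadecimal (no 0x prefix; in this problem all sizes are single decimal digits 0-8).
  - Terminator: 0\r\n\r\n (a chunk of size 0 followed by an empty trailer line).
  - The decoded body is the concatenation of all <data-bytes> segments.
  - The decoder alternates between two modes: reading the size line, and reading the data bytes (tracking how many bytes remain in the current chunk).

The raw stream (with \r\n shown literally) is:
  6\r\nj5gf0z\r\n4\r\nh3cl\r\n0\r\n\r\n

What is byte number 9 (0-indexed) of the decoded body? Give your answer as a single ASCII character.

Answer: l

Derivation:
Chunk 1: stream[0..1]='6' size=0x6=6, data at stream[3..9]='j5gf0z' -> body[0..6], body so far='j5gf0z'
Chunk 2: stream[11..12]='4' size=0x4=4, data at stream[14..18]='h3cl' -> body[6..10], body so far='j5gf0zh3cl'
Chunk 3: stream[20..21]='0' size=0 (terminator). Final body='j5gf0zh3cl' (10 bytes)
Body byte 9 = 'l'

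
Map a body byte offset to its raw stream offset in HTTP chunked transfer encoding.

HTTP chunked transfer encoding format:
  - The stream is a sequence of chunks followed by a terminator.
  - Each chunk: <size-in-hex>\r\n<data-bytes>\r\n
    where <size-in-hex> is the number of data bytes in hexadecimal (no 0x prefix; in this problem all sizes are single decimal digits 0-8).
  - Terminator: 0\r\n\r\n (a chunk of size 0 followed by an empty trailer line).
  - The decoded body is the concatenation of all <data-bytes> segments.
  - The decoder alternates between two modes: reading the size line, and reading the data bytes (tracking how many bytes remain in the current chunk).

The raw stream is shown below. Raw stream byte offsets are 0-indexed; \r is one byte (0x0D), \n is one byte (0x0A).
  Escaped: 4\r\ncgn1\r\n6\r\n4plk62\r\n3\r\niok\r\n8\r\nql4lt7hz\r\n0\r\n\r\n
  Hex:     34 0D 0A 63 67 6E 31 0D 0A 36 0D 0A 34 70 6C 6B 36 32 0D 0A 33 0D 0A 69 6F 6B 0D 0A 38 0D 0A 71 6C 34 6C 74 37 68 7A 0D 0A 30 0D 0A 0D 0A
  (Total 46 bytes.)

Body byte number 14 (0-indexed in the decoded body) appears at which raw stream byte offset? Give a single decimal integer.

Chunk 1: stream[0..1]='4' size=0x4=4, data at stream[3..7]='cgn1' -> body[0..4], body so far='cgn1'
Chunk 2: stream[9..10]='6' size=0x6=6, data at stream[12..18]='4plk62' -> body[4..10], body so far='cgn14plk62'
Chunk 3: stream[20..21]='3' size=0x3=3, data at stream[23..26]='iok' -> body[10..13], body so far='cgn14plk62iok'
Chunk 4: stream[28..29]='8' size=0x8=8, data at stream[31..39]='ql4lt7hz' -> body[13..21], body so far='cgn14plk62iokql4lt7hz'
Chunk 5: stream[41..42]='0' size=0 (terminator). Final body='cgn14plk62iokql4lt7hz' (21 bytes)
Body byte 14 at stream offset 32

Answer: 32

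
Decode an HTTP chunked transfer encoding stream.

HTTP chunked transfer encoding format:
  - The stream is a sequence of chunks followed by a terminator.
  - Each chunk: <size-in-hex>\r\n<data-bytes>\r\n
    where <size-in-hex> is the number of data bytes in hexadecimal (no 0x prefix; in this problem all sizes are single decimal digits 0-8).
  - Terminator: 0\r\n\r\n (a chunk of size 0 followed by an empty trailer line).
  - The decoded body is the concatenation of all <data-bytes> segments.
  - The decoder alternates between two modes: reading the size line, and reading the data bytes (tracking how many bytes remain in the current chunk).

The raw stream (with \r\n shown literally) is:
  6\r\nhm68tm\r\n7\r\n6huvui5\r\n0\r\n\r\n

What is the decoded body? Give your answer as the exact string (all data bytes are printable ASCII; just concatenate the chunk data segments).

Answer: hm68tm6huvui5

Derivation:
Chunk 1: stream[0..1]='6' size=0x6=6, data at stream[3..9]='hm68tm' -> body[0..6], body so far='hm68tm'
Chunk 2: stream[11..12]='7' size=0x7=7, data at stream[14..21]='6huvui5' -> body[6..13], body so far='hm68tm6huvui5'
Chunk 3: stream[23..24]='0' size=0 (terminator). Final body='hm68tm6huvui5' (13 bytes)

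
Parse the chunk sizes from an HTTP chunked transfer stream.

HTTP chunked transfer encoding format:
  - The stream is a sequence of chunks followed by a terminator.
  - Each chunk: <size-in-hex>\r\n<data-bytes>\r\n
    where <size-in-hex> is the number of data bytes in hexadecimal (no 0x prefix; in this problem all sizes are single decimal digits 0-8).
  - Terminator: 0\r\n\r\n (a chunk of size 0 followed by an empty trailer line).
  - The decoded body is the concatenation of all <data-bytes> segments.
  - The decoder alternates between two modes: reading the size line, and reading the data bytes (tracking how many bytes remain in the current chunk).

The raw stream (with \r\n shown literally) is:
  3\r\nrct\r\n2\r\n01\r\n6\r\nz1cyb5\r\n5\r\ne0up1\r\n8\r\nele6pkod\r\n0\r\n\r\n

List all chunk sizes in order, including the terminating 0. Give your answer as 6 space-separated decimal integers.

Answer: 3 2 6 5 8 0

Derivation:
Chunk 1: stream[0..1]='3' size=0x3=3, data at stream[3..6]='rct' -> body[0..3], body so far='rct'
Chunk 2: stream[8..9]='2' size=0x2=2, data at stream[11..13]='01' -> body[3..5], body so far='rct01'
Chunk 3: stream[15..16]='6' size=0x6=6, data at stream[18..24]='z1cyb5' -> body[5..11], body so far='rct01z1cyb5'
Chunk 4: stream[26..27]='5' size=0x5=5, data at stream[29..34]='e0up1' -> body[11..16], body so far='rct01z1cyb5e0up1'
Chunk 5: stream[36..37]='8' size=0x8=8, data at stream[39..47]='ele6pkod' -> body[16..24], body so far='rct01z1cyb5e0up1ele6pkod'
Chunk 6: stream[49..50]='0' size=0 (terminator). Final body='rct01z1cyb5e0up1ele6pkod' (24 bytes)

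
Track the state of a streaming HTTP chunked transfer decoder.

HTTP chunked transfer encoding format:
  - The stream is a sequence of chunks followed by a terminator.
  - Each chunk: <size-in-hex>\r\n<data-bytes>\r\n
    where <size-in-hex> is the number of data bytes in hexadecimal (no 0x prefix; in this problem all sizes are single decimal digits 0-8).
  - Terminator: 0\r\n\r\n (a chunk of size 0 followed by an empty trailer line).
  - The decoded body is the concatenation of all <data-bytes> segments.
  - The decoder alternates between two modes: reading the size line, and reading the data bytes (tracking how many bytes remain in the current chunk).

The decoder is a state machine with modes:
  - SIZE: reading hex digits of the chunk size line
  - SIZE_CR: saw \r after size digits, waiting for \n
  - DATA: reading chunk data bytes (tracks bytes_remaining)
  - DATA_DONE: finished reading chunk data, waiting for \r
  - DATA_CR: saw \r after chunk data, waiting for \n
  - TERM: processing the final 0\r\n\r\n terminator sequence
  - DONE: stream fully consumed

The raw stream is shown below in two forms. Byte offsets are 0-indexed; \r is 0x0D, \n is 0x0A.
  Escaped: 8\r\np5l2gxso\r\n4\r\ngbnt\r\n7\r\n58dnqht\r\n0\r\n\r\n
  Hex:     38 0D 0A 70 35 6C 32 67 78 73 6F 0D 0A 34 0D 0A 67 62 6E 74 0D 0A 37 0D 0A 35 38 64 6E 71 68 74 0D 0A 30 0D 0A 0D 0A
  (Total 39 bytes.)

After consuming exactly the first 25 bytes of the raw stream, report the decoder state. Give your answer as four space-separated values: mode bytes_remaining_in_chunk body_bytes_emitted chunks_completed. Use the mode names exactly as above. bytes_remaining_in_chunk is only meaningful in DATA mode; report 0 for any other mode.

Answer: DATA 7 12 2

Derivation:
Byte 0 = '8': mode=SIZE remaining=0 emitted=0 chunks_done=0
Byte 1 = 0x0D: mode=SIZE_CR remaining=0 emitted=0 chunks_done=0
Byte 2 = 0x0A: mode=DATA remaining=8 emitted=0 chunks_done=0
Byte 3 = 'p': mode=DATA remaining=7 emitted=1 chunks_done=0
Byte 4 = '5': mode=DATA remaining=6 emitted=2 chunks_done=0
Byte 5 = 'l': mode=DATA remaining=5 emitted=3 chunks_done=0
Byte 6 = '2': mode=DATA remaining=4 emitted=4 chunks_done=0
Byte 7 = 'g': mode=DATA remaining=3 emitted=5 chunks_done=0
Byte 8 = 'x': mode=DATA remaining=2 emitted=6 chunks_done=0
Byte 9 = 's': mode=DATA remaining=1 emitted=7 chunks_done=0
Byte 10 = 'o': mode=DATA_DONE remaining=0 emitted=8 chunks_done=0
Byte 11 = 0x0D: mode=DATA_CR remaining=0 emitted=8 chunks_done=0
Byte 12 = 0x0A: mode=SIZE remaining=0 emitted=8 chunks_done=1
Byte 13 = '4': mode=SIZE remaining=0 emitted=8 chunks_done=1
Byte 14 = 0x0D: mode=SIZE_CR remaining=0 emitted=8 chunks_done=1
Byte 15 = 0x0A: mode=DATA remaining=4 emitted=8 chunks_done=1
Byte 16 = 'g': mode=DATA remaining=3 emitted=9 chunks_done=1
Byte 17 = 'b': mode=DATA remaining=2 emitted=10 chunks_done=1
Byte 18 = 'n': mode=DATA remaining=1 emitted=11 chunks_done=1
Byte 19 = 't': mode=DATA_DONE remaining=0 emitted=12 chunks_done=1
Byte 20 = 0x0D: mode=DATA_CR remaining=0 emitted=12 chunks_done=1
Byte 21 = 0x0A: mode=SIZE remaining=0 emitted=12 chunks_done=2
Byte 22 = '7': mode=SIZE remaining=0 emitted=12 chunks_done=2
Byte 23 = 0x0D: mode=SIZE_CR remaining=0 emitted=12 chunks_done=2
Byte 24 = 0x0A: mode=DATA remaining=7 emitted=12 chunks_done=2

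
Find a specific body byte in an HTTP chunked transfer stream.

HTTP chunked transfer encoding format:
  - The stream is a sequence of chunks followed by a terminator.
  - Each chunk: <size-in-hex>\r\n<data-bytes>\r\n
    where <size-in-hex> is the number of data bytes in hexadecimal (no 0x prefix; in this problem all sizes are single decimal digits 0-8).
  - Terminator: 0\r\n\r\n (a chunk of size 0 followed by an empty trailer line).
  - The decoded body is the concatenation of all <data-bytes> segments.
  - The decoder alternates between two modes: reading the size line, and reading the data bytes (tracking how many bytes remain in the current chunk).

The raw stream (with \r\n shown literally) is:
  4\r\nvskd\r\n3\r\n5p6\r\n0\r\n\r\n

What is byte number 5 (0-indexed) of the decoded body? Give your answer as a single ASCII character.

Chunk 1: stream[0..1]='4' size=0x4=4, data at stream[3..7]='vskd' -> body[0..4], body so far='vskd'
Chunk 2: stream[9..10]='3' size=0x3=3, data at stream[12..15]='5p6' -> body[4..7], body so far='vskd5p6'
Chunk 3: stream[17..18]='0' size=0 (terminator). Final body='vskd5p6' (7 bytes)
Body byte 5 = 'p'

Answer: p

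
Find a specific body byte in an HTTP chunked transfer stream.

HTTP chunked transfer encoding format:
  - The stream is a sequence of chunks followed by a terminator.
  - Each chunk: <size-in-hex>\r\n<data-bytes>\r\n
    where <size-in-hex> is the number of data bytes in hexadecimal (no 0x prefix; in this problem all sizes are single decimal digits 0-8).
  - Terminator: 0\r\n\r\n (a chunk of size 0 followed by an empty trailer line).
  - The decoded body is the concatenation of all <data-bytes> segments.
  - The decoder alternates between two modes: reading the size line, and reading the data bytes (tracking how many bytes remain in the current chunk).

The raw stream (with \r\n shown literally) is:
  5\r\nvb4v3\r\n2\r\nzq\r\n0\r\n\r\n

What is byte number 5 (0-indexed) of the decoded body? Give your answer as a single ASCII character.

Chunk 1: stream[0..1]='5' size=0x5=5, data at stream[3..8]='vb4v3' -> body[0..5], body so far='vb4v3'
Chunk 2: stream[10..11]='2' size=0x2=2, data at stream[13..15]='zq' -> body[5..7], body so far='vb4v3zq'
Chunk 3: stream[17..18]='0' size=0 (terminator). Final body='vb4v3zq' (7 bytes)
Body byte 5 = 'z'

Answer: z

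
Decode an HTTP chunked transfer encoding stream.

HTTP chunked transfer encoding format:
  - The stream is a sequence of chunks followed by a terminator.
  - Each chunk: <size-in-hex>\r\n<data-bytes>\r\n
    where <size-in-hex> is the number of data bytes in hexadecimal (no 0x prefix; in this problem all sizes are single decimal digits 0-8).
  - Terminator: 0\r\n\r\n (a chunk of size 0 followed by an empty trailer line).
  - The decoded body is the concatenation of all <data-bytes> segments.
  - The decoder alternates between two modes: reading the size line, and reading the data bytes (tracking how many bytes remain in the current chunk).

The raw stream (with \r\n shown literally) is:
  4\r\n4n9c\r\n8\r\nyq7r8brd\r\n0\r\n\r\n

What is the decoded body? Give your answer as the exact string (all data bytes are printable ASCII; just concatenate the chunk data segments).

Chunk 1: stream[0..1]='4' size=0x4=4, data at stream[3..7]='4n9c' -> body[0..4], body so far='4n9c'
Chunk 2: stream[9..10]='8' size=0x8=8, data at stream[12..20]='yq7r8brd' -> body[4..12], body so far='4n9cyq7r8brd'
Chunk 3: stream[22..23]='0' size=0 (terminator). Final body='4n9cyq7r8brd' (12 bytes)

Answer: 4n9cyq7r8brd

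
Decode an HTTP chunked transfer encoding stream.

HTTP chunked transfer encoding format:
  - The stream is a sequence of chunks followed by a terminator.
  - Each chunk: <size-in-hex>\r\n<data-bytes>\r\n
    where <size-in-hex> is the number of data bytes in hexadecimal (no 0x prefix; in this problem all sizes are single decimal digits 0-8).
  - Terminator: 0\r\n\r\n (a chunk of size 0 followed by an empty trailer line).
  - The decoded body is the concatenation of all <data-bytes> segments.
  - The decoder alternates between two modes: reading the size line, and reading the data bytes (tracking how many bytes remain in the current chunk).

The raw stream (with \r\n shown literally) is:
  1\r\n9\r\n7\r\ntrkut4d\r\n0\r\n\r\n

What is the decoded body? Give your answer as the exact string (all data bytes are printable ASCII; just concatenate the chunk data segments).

Answer: 9trkut4d

Derivation:
Chunk 1: stream[0..1]='1' size=0x1=1, data at stream[3..4]='9' -> body[0..1], body so far='9'
Chunk 2: stream[6..7]='7' size=0x7=7, data at stream[9..16]='trkut4d' -> body[1..8], body so far='9trkut4d'
Chunk 3: stream[18..19]='0' size=0 (terminator). Final body='9trkut4d' (8 bytes)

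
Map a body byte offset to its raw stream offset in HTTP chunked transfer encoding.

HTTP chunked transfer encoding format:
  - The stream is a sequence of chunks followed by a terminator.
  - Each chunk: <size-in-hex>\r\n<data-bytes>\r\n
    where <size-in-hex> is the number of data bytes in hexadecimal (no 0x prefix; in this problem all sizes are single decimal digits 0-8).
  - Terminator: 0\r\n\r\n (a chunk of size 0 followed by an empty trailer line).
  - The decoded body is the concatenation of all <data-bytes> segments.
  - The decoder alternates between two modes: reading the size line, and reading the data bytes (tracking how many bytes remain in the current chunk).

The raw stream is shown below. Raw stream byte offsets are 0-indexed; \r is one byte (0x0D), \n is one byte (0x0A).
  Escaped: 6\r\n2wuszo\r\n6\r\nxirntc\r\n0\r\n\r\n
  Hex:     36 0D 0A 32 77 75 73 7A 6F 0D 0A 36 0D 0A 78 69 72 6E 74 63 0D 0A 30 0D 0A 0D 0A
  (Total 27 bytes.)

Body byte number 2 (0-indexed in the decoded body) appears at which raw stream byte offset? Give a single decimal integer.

Answer: 5

Derivation:
Chunk 1: stream[0..1]='6' size=0x6=6, data at stream[3..9]='2wuszo' -> body[0..6], body so far='2wuszo'
Chunk 2: stream[11..12]='6' size=0x6=6, data at stream[14..20]='xirntc' -> body[6..12], body so far='2wuszoxirntc'
Chunk 3: stream[22..23]='0' size=0 (terminator). Final body='2wuszoxirntc' (12 bytes)
Body byte 2 at stream offset 5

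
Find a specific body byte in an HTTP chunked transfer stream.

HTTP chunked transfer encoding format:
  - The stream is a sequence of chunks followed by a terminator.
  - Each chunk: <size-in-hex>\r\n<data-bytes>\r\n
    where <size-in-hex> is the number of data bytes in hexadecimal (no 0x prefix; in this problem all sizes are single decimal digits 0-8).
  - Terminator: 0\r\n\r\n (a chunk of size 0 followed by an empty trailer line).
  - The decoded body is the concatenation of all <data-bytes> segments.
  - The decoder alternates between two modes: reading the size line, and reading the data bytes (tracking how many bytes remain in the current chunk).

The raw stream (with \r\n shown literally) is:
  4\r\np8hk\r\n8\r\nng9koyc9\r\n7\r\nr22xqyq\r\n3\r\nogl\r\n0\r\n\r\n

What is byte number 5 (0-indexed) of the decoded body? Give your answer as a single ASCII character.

Answer: g

Derivation:
Chunk 1: stream[0..1]='4' size=0x4=4, data at stream[3..7]='p8hk' -> body[0..4], body so far='p8hk'
Chunk 2: stream[9..10]='8' size=0x8=8, data at stream[12..20]='ng9koyc9' -> body[4..12], body so far='p8hkng9koyc9'
Chunk 3: stream[22..23]='7' size=0x7=7, data at stream[25..32]='r22xqyq' -> body[12..19], body so far='p8hkng9koyc9r22xqyq'
Chunk 4: stream[34..35]='3' size=0x3=3, data at stream[37..40]='ogl' -> body[19..22], body so far='p8hkng9koyc9r22xqyqogl'
Chunk 5: stream[42..43]='0' size=0 (terminator). Final body='p8hkng9koyc9r22xqyqogl' (22 bytes)
Body byte 5 = 'g'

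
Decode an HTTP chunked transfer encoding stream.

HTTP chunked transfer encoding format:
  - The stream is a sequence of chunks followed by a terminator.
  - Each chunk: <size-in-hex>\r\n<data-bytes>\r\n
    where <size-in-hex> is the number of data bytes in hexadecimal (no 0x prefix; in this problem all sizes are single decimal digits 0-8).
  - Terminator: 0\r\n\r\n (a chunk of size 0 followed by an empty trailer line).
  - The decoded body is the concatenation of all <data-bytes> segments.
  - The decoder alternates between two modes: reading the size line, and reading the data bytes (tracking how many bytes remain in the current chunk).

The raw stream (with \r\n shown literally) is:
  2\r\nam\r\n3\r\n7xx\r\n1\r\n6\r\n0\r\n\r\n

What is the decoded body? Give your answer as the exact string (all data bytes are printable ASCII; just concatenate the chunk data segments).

Chunk 1: stream[0..1]='2' size=0x2=2, data at stream[3..5]='am' -> body[0..2], body so far='am'
Chunk 2: stream[7..8]='3' size=0x3=3, data at stream[10..13]='7xx' -> body[2..5], body so far='am7xx'
Chunk 3: stream[15..16]='1' size=0x1=1, data at stream[18..19]='6' -> body[5..6], body so far='am7xx6'
Chunk 4: stream[21..22]='0' size=0 (terminator). Final body='am7xx6' (6 bytes)

Answer: am7xx6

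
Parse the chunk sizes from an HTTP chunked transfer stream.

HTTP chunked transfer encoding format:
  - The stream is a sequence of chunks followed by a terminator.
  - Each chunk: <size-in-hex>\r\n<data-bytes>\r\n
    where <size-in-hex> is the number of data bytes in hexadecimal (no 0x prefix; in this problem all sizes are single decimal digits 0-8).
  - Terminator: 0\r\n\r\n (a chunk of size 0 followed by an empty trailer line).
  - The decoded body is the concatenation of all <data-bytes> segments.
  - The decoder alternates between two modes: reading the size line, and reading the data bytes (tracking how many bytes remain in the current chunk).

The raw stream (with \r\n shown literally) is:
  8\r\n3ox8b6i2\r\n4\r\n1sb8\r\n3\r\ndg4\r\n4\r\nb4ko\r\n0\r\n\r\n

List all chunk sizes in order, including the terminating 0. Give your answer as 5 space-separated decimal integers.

Answer: 8 4 3 4 0

Derivation:
Chunk 1: stream[0..1]='8' size=0x8=8, data at stream[3..11]='3ox8b6i2' -> body[0..8], body so far='3ox8b6i2'
Chunk 2: stream[13..14]='4' size=0x4=4, data at stream[16..20]='1sb8' -> body[8..12], body so far='3ox8b6i21sb8'
Chunk 3: stream[22..23]='3' size=0x3=3, data at stream[25..28]='dg4' -> body[12..15], body so far='3ox8b6i21sb8dg4'
Chunk 4: stream[30..31]='4' size=0x4=4, data at stream[33..37]='b4ko' -> body[15..19], body so far='3ox8b6i21sb8dg4b4ko'
Chunk 5: stream[39..40]='0' size=0 (terminator). Final body='3ox8b6i21sb8dg4b4ko' (19 bytes)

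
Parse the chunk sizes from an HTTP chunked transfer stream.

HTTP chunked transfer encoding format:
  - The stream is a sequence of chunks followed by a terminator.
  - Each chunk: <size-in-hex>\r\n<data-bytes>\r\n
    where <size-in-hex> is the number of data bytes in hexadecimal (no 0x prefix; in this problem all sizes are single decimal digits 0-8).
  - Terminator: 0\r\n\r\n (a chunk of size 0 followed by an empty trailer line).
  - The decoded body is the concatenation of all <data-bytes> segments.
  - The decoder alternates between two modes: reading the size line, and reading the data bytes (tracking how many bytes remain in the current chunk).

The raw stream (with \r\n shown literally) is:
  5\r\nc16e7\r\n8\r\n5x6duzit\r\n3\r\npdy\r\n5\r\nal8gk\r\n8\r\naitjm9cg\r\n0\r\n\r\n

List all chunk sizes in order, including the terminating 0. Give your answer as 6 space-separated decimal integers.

Chunk 1: stream[0..1]='5' size=0x5=5, data at stream[3..8]='c16e7' -> body[0..5], body so far='c16e7'
Chunk 2: stream[10..11]='8' size=0x8=8, data at stream[13..21]='5x6duzit' -> body[5..13], body so far='c16e75x6duzit'
Chunk 3: stream[23..24]='3' size=0x3=3, data at stream[26..29]='pdy' -> body[13..16], body so far='c16e75x6duzitpdy'
Chunk 4: stream[31..32]='5' size=0x5=5, data at stream[34..39]='al8gk' -> body[16..21], body so far='c16e75x6duzitpdyal8gk'
Chunk 5: stream[41..42]='8' size=0x8=8, data at stream[44..52]='aitjm9cg' -> body[21..29], body so far='c16e75x6duzitpdyal8gkaitjm9cg'
Chunk 6: stream[54..55]='0' size=0 (terminator). Final body='c16e75x6duzitpdyal8gkaitjm9cg' (29 bytes)

Answer: 5 8 3 5 8 0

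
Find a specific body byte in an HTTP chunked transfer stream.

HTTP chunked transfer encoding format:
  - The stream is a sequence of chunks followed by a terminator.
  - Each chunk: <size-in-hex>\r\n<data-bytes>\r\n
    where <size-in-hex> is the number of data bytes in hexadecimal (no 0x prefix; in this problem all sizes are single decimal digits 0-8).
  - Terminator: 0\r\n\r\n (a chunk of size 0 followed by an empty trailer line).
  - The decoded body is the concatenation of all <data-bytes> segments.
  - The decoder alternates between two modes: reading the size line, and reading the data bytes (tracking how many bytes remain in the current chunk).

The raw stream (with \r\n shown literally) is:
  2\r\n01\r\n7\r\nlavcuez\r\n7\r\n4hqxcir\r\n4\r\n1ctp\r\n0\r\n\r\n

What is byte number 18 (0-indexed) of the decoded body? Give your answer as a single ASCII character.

Answer: t

Derivation:
Chunk 1: stream[0..1]='2' size=0x2=2, data at stream[3..5]='01' -> body[0..2], body so far='01'
Chunk 2: stream[7..8]='7' size=0x7=7, data at stream[10..17]='lavcuez' -> body[2..9], body so far='01lavcuez'
Chunk 3: stream[19..20]='7' size=0x7=7, data at stream[22..29]='4hqxcir' -> body[9..16], body so far='01lavcuez4hqxcir'
Chunk 4: stream[31..32]='4' size=0x4=4, data at stream[34..38]='1ctp' -> body[16..20], body so far='01lavcuez4hqxcir1ctp'
Chunk 5: stream[40..41]='0' size=0 (terminator). Final body='01lavcuez4hqxcir1ctp' (20 bytes)
Body byte 18 = 't'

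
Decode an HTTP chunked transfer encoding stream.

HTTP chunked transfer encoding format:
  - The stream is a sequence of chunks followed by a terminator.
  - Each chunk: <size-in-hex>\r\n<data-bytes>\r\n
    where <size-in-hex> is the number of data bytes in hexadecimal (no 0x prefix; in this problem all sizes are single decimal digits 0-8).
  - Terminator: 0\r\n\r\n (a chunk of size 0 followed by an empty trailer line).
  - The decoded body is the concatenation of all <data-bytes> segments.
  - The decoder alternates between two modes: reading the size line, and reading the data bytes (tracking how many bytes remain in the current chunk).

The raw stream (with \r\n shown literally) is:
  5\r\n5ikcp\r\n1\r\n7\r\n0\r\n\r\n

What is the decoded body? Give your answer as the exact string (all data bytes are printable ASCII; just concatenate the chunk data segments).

Chunk 1: stream[0..1]='5' size=0x5=5, data at stream[3..8]='5ikcp' -> body[0..5], body so far='5ikcp'
Chunk 2: stream[10..11]='1' size=0x1=1, data at stream[13..14]='7' -> body[5..6], body so far='5ikcp7'
Chunk 3: stream[16..17]='0' size=0 (terminator). Final body='5ikcp7' (6 bytes)

Answer: 5ikcp7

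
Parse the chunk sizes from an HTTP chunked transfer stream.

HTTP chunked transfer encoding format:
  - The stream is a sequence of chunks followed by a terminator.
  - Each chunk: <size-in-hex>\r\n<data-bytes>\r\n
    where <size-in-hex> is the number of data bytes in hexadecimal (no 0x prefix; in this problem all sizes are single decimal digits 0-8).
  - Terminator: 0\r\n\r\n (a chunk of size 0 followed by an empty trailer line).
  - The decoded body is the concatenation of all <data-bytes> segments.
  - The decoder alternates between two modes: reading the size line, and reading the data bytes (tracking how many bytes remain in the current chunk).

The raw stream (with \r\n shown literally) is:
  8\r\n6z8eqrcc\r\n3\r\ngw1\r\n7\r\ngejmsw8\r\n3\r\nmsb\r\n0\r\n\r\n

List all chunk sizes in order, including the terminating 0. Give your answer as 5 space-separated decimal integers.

Answer: 8 3 7 3 0

Derivation:
Chunk 1: stream[0..1]='8' size=0x8=8, data at stream[3..11]='6z8eqrcc' -> body[0..8], body so far='6z8eqrcc'
Chunk 2: stream[13..14]='3' size=0x3=3, data at stream[16..19]='gw1' -> body[8..11], body so far='6z8eqrccgw1'
Chunk 3: stream[21..22]='7' size=0x7=7, data at stream[24..31]='gejmsw8' -> body[11..18], body so far='6z8eqrccgw1gejmsw8'
Chunk 4: stream[33..34]='3' size=0x3=3, data at stream[36..39]='msb' -> body[18..21], body so far='6z8eqrccgw1gejmsw8msb'
Chunk 5: stream[41..42]='0' size=0 (terminator). Final body='6z8eqrccgw1gejmsw8msb' (21 bytes)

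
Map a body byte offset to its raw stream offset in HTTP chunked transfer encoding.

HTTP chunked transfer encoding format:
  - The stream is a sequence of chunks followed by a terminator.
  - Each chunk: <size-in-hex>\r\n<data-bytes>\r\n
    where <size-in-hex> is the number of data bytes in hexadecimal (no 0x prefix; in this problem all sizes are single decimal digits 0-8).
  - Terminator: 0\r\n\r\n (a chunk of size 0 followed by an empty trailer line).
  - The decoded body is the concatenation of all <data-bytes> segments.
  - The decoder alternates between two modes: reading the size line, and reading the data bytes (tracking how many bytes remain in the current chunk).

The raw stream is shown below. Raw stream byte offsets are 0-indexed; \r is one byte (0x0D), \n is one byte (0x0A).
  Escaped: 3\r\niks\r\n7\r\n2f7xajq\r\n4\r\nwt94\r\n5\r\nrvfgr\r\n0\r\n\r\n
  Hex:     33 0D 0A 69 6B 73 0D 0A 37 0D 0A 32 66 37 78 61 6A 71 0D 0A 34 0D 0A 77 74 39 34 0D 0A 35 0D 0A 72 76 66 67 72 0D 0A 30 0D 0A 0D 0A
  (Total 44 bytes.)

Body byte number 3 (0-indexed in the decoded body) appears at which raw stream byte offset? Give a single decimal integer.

Chunk 1: stream[0..1]='3' size=0x3=3, data at stream[3..6]='iks' -> body[0..3], body so far='iks'
Chunk 2: stream[8..9]='7' size=0x7=7, data at stream[11..18]='2f7xajq' -> body[3..10], body so far='iks2f7xajq'
Chunk 3: stream[20..21]='4' size=0x4=4, data at stream[23..27]='wt94' -> body[10..14], body so far='iks2f7xajqwt94'
Chunk 4: stream[29..30]='5' size=0x5=5, data at stream[32..37]='rvfgr' -> body[14..19], body so far='iks2f7xajqwt94rvfgr'
Chunk 5: stream[39..40]='0' size=0 (terminator). Final body='iks2f7xajqwt94rvfgr' (19 bytes)
Body byte 3 at stream offset 11

Answer: 11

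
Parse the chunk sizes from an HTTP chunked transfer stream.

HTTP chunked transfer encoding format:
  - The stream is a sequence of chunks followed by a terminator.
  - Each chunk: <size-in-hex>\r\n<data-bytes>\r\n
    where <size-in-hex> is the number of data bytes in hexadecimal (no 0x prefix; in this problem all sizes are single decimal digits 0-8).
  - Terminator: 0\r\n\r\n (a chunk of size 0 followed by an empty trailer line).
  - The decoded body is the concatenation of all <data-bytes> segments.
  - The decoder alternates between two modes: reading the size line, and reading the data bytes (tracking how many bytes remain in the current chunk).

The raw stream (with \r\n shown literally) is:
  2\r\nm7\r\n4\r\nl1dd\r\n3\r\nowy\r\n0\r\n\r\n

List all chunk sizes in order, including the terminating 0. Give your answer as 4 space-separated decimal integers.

Chunk 1: stream[0..1]='2' size=0x2=2, data at stream[3..5]='m7' -> body[0..2], body so far='m7'
Chunk 2: stream[7..8]='4' size=0x4=4, data at stream[10..14]='l1dd' -> body[2..6], body so far='m7l1dd'
Chunk 3: stream[16..17]='3' size=0x3=3, data at stream[19..22]='owy' -> body[6..9], body so far='m7l1ddowy'
Chunk 4: stream[24..25]='0' size=0 (terminator). Final body='m7l1ddowy' (9 bytes)

Answer: 2 4 3 0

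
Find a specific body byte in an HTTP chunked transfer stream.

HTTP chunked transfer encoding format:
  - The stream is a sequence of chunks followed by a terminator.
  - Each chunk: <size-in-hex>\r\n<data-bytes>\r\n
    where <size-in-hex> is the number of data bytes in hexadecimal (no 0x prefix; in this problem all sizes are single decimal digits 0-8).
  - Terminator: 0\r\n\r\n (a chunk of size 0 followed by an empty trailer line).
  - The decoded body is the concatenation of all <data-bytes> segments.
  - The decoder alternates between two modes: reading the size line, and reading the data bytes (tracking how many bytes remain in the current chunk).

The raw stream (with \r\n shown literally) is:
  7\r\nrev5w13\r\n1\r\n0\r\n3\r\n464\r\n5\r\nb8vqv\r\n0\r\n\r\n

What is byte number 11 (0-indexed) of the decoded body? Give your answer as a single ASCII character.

Chunk 1: stream[0..1]='7' size=0x7=7, data at stream[3..10]='rev5w13' -> body[0..7], body so far='rev5w13'
Chunk 2: stream[12..13]='1' size=0x1=1, data at stream[15..16]='0' -> body[7..8], body so far='rev5w130'
Chunk 3: stream[18..19]='3' size=0x3=3, data at stream[21..24]='464' -> body[8..11], body so far='rev5w130464'
Chunk 4: stream[26..27]='5' size=0x5=5, data at stream[29..34]='b8vqv' -> body[11..16], body so far='rev5w130464b8vqv'
Chunk 5: stream[36..37]='0' size=0 (terminator). Final body='rev5w130464b8vqv' (16 bytes)
Body byte 11 = 'b'

Answer: b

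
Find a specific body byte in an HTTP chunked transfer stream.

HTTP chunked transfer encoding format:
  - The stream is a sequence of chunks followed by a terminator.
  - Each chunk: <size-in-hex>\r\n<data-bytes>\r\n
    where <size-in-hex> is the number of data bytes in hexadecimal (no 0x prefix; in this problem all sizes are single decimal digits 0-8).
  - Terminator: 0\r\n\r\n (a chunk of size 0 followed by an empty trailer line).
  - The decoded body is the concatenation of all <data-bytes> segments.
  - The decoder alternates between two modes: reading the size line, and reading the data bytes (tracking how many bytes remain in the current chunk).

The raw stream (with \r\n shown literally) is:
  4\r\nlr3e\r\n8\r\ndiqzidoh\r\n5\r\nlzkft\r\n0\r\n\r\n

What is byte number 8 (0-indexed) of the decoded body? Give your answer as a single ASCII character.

Chunk 1: stream[0..1]='4' size=0x4=4, data at stream[3..7]='lr3e' -> body[0..4], body so far='lr3e'
Chunk 2: stream[9..10]='8' size=0x8=8, data at stream[12..20]='diqzidoh' -> body[4..12], body so far='lr3ediqzidoh'
Chunk 3: stream[22..23]='5' size=0x5=5, data at stream[25..30]='lzkft' -> body[12..17], body so far='lr3ediqzidohlzkft'
Chunk 4: stream[32..33]='0' size=0 (terminator). Final body='lr3ediqzidohlzkft' (17 bytes)
Body byte 8 = 'i'

Answer: i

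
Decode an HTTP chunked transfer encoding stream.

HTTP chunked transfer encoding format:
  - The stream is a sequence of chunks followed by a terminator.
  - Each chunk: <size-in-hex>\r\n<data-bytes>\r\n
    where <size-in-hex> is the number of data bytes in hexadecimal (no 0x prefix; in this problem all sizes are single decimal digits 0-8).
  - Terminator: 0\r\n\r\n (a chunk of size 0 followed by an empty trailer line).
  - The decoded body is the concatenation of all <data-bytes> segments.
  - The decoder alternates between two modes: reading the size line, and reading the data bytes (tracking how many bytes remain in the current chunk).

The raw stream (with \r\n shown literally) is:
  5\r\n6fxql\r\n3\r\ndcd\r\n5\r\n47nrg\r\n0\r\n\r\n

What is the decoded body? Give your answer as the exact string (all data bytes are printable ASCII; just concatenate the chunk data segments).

Answer: 6fxqldcd47nrg

Derivation:
Chunk 1: stream[0..1]='5' size=0x5=5, data at stream[3..8]='6fxql' -> body[0..5], body so far='6fxql'
Chunk 2: stream[10..11]='3' size=0x3=3, data at stream[13..16]='dcd' -> body[5..8], body so far='6fxqldcd'
Chunk 3: stream[18..19]='5' size=0x5=5, data at stream[21..26]='47nrg' -> body[8..13], body so far='6fxqldcd47nrg'
Chunk 4: stream[28..29]='0' size=0 (terminator). Final body='6fxqldcd47nrg' (13 bytes)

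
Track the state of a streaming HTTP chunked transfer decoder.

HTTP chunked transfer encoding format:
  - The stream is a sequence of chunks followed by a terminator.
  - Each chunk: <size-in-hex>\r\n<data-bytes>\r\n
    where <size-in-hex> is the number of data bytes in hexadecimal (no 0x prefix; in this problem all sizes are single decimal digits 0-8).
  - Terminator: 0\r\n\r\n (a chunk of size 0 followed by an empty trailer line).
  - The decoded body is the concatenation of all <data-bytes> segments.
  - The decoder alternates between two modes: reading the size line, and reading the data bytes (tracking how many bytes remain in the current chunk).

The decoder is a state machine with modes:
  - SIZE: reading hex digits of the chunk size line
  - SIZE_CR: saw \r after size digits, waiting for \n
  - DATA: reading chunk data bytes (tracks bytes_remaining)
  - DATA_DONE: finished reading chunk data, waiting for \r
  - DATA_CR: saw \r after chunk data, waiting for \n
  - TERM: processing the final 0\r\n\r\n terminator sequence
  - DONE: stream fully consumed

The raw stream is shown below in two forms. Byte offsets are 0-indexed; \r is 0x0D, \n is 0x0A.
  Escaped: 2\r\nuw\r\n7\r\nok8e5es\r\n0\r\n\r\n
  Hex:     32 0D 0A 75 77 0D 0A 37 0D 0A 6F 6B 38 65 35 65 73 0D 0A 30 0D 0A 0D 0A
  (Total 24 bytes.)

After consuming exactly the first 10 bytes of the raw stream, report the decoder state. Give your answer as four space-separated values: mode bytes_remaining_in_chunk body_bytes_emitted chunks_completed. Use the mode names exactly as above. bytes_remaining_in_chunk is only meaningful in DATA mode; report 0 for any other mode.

Answer: DATA 7 2 1

Derivation:
Byte 0 = '2': mode=SIZE remaining=0 emitted=0 chunks_done=0
Byte 1 = 0x0D: mode=SIZE_CR remaining=0 emitted=0 chunks_done=0
Byte 2 = 0x0A: mode=DATA remaining=2 emitted=0 chunks_done=0
Byte 3 = 'u': mode=DATA remaining=1 emitted=1 chunks_done=0
Byte 4 = 'w': mode=DATA_DONE remaining=0 emitted=2 chunks_done=0
Byte 5 = 0x0D: mode=DATA_CR remaining=0 emitted=2 chunks_done=0
Byte 6 = 0x0A: mode=SIZE remaining=0 emitted=2 chunks_done=1
Byte 7 = '7': mode=SIZE remaining=0 emitted=2 chunks_done=1
Byte 8 = 0x0D: mode=SIZE_CR remaining=0 emitted=2 chunks_done=1
Byte 9 = 0x0A: mode=DATA remaining=7 emitted=2 chunks_done=1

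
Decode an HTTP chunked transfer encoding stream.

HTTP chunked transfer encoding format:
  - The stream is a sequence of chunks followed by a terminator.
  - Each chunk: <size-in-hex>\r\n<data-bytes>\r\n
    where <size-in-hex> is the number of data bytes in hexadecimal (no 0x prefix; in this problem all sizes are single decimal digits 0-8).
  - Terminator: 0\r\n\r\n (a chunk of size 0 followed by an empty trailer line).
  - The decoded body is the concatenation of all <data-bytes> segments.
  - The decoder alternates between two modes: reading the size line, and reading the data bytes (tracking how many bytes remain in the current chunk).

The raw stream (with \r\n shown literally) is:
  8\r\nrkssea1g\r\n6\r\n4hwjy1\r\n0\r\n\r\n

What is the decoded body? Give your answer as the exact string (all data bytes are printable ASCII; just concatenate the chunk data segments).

Answer: rkssea1g4hwjy1

Derivation:
Chunk 1: stream[0..1]='8' size=0x8=8, data at stream[3..11]='rkssea1g' -> body[0..8], body so far='rkssea1g'
Chunk 2: stream[13..14]='6' size=0x6=6, data at stream[16..22]='4hwjy1' -> body[8..14], body so far='rkssea1g4hwjy1'
Chunk 3: stream[24..25]='0' size=0 (terminator). Final body='rkssea1g4hwjy1' (14 bytes)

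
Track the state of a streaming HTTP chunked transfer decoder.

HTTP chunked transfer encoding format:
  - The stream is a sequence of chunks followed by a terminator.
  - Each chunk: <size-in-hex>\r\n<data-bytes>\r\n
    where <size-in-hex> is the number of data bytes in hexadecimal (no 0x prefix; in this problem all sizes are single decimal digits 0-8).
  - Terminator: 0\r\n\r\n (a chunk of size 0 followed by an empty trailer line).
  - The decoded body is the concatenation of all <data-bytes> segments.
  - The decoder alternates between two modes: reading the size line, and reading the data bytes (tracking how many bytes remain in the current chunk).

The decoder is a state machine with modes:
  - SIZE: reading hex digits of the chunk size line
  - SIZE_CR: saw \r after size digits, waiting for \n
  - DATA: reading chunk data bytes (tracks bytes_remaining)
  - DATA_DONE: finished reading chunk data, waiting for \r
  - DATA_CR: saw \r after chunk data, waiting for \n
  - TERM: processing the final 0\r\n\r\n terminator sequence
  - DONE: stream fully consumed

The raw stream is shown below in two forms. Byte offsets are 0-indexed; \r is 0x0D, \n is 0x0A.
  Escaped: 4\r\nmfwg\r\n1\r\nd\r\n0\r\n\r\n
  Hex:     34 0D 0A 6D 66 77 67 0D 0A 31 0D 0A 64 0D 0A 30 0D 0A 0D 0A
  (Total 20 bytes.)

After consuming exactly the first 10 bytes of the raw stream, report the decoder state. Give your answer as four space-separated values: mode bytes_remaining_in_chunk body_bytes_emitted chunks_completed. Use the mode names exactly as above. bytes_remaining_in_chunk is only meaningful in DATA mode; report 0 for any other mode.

Byte 0 = '4': mode=SIZE remaining=0 emitted=0 chunks_done=0
Byte 1 = 0x0D: mode=SIZE_CR remaining=0 emitted=0 chunks_done=0
Byte 2 = 0x0A: mode=DATA remaining=4 emitted=0 chunks_done=0
Byte 3 = 'm': mode=DATA remaining=3 emitted=1 chunks_done=0
Byte 4 = 'f': mode=DATA remaining=2 emitted=2 chunks_done=0
Byte 5 = 'w': mode=DATA remaining=1 emitted=3 chunks_done=0
Byte 6 = 'g': mode=DATA_DONE remaining=0 emitted=4 chunks_done=0
Byte 7 = 0x0D: mode=DATA_CR remaining=0 emitted=4 chunks_done=0
Byte 8 = 0x0A: mode=SIZE remaining=0 emitted=4 chunks_done=1
Byte 9 = '1': mode=SIZE remaining=0 emitted=4 chunks_done=1

Answer: SIZE 0 4 1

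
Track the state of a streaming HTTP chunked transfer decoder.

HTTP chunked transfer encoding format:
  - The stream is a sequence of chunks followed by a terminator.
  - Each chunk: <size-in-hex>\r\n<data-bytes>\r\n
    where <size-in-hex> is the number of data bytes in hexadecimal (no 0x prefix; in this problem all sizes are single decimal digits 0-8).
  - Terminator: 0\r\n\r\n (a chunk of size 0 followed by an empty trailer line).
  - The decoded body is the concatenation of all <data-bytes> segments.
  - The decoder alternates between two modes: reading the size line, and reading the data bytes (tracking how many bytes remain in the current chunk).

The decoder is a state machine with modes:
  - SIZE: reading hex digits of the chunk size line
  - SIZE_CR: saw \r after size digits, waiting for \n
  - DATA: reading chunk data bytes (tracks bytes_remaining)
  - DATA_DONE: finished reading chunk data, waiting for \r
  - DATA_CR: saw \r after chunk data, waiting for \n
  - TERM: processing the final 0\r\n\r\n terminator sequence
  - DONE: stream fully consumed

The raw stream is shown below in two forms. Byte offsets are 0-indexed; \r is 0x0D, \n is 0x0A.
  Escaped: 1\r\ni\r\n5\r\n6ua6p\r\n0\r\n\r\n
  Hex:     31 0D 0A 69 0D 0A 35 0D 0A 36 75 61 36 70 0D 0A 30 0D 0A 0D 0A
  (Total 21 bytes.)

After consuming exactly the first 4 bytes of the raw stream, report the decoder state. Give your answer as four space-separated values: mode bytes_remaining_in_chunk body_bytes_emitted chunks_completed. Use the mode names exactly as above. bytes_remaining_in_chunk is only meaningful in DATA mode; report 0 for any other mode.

Byte 0 = '1': mode=SIZE remaining=0 emitted=0 chunks_done=0
Byte 1 = 0x0D: mode=SIZE_CR remaining=0 emitted=0 chunks_done=0
Byte 2 = 0x0A: mode=DATA remaining=1 emitted=0 chunks_done=0
Byte 3 = 'i': mode=DATA_DONE remaining=0 emitted=1 chunks_done=0

Answer: DATA_DONE 0 1 0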